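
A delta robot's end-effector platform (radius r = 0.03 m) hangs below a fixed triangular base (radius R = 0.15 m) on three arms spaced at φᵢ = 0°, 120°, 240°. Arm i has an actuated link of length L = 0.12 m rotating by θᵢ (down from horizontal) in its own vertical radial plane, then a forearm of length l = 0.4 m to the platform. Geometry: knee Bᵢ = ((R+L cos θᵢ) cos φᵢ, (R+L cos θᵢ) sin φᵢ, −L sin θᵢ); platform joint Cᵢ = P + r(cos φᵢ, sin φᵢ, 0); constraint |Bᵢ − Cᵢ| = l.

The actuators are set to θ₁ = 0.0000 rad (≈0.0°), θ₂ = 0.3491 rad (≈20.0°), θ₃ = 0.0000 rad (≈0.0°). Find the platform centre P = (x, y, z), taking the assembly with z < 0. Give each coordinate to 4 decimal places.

(0.0206, -0.0356, -0.3325)

arm 1 at φ=0.0°: ρ1 = 0.2400;  O1 = (0.2400, 0.0000, 0.0000)
arm 2 at φ=120.0°: ρ2 = 0.2328;  O2 = (-0.1164, 0.2016, -0.0410)
O3 = (0.2400·cos240.0°, 0.2400·sin240.0°, 0.0000) = (-0.1200, -0.2078, 0.0000)
eliminate P² terms by subtracting sphere 1 from 2 and 3
plane₁₂: -0.7128x+0.4032y+-0.0821z = -0.0017
det = 0.5866;  x = 0.0012+-0.0582z,  y = -0.0021+0.1008z
into |P−O₁|² = l²: 1.0135z² + 0.0274z + -0.1030 = 0;  Δ = 0.4183;  z = -0.3325 or 0.3056 → z<0 root = -0.3325
x = 0.0206, y = -0.0356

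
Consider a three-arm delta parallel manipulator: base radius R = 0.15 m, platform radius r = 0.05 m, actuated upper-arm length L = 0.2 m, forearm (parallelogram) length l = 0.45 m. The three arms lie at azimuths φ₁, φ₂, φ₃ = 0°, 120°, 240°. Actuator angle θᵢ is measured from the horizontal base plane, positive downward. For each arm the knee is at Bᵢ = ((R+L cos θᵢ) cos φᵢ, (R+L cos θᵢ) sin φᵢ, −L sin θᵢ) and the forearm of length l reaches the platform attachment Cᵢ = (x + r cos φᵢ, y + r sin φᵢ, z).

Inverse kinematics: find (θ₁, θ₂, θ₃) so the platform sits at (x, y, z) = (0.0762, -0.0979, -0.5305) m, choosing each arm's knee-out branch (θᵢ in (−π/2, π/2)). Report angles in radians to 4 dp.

θ₁ = 0.6980, θ₂ = 1.2216, θ₃ = 0.7855

arm 1 (φ=0.0°): x'=0.0762, y'=-0.0979
  A=0.0238, B=-0.5305, C=(l²−L²−A²−y'²−z²)/(2L)=-0.3227
  γ=atan2(-0.5305,0.0238)=-1.5260;  ψ=arccos(-0.6077)=2.2239;  θ1=γ+ψ≈0.6980
φ2=120.0° → target in arm frame (-0.1229, -0.0170)
  e−x'=0.2229;  (l²−L²−(e−x')²−y'²−z²)/2L = -0.4222
  θ2 = atan2(B,A) + arccos(C/0.5754) = 1.2216
arm 3 (φ=240.0°): x'=0.0467, y'=0.1149
  e−x'=0.0533;  (l²−L²−(e−x')²−y'²−z²)/2L = -0.3375
  γ=atan2(-0.5305,0.0533)=-1.4706;  ψ=arccos(-0.6329)=2.2561;  θ3=γ+ψ≈0.7855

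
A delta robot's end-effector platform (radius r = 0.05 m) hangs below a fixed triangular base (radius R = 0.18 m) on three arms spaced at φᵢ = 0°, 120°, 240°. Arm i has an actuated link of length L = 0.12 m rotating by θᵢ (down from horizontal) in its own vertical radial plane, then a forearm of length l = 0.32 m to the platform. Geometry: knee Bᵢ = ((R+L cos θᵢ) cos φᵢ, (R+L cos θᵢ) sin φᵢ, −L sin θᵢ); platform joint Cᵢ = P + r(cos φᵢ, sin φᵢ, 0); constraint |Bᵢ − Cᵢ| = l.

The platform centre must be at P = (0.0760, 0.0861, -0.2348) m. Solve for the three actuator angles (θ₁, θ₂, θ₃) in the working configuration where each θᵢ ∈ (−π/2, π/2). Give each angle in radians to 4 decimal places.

θ₁ = -0.1744, θ₂ = 0.1747, θ₃ = 1.1347

arm 1 (φ=0.0°): x'=0.0760, y'=0.0861
  A cos θ + B sin θ = C:  0.0540·cos θ + -0.2348·sin θ = 0.0939
  θ1 = atan2(B,A) + arccos(C/0.2409) = -0.1744
arm 2 (φ=120.0°): x'=0.0366, y'=-0.1089
  A=0.0934, B=-0.2348, C=(l²−L²−A²−y'²−z²)/(2L)=0.0512
  θ2 = atan2(B,A) + arccos(C/0.2527) = 0.1747
arm 3 (φ=240.0°): x'=-0.1126, y'=0.0228
  A=0.2426, B=-0.2348, C=(l²−L²−A²−y'²−z²)/(2L)=-0.1104
  γ=atan2(-0.2348,0.2426)=-0.7691;  ψ=arccos(-0.3269)=1.9038;  θ3=γ+ψ≈1.1347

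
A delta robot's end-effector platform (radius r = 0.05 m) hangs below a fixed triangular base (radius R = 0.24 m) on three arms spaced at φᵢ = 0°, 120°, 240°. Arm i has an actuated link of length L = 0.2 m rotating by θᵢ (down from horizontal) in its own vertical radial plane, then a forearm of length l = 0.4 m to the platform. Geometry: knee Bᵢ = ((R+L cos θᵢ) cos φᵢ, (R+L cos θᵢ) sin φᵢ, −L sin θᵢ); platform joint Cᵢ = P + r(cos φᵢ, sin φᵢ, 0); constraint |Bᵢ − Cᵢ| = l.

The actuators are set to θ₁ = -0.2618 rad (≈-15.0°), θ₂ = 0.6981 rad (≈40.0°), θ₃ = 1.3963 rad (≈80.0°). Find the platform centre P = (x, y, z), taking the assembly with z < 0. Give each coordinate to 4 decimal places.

(0.1512, 0.0999, -0.2584)

arm 1 at φ=0.0°: ρ1 = 0.3832;  S1 = (0.3832, 0.0000, 0.0518)
arm 2 at φ=120.0°: ρ2 = 0.3432;  S2 = (-0.1716, 0.2972, -0.1286)
S3 = (0.2247·cos240.0°, 0.2247·sin240.0°, -0.1970) = (-0.1124, -0.1946, -0.1970)
subtract pairs → two planes through P
[-1.1096 0.5945 -0.3606]·P = -0.0152;  [-0.9911 -0.3892 -0.4975]·P = -0.0602
Cramer: x(z) = 0.0408-0.4271z;  y(z) = 0.0507-0.1905z
quadratic in z: (1.2187)z²+(0.1696)z+(-0.0376)=0, √Δ=0.4603 → z ∈ {-0.2584, 0.1193}; z = -0.2584 (taking z<0)
x = 0.1512, y = 0.0999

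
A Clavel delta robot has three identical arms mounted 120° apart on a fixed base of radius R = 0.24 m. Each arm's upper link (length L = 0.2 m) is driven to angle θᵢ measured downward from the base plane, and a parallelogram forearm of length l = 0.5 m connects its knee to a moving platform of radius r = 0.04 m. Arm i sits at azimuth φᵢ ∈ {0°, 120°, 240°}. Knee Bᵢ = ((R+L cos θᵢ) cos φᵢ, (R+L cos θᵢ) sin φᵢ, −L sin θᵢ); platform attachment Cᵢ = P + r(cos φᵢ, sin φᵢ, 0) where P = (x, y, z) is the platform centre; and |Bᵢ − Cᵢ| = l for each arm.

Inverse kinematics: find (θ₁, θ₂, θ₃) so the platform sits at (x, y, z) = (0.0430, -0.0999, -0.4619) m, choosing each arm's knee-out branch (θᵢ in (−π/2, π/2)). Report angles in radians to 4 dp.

θ₁ = 0.5235, θ₂ = 1.0471, θ₃ = 0.4365

φ1=0.0° → target in arm frame (0.0430, -0.0999)
  A cos θ + B sin θ = C:  0.1570·cos θ + -0.4619·sin θ = -0.0950
  √(A²+B²)=0.4879;  θ1 = -1.2431+1.7667 ≈ 0.5235
arm 2 (φ=120.0°): x'=-0.1080, y'=0.0127
  A cos θ + B sin θ = C:  0.3080·cos θ + -0.4619·sin θ = -0.2460
  γ=atan2(-0.4619,0.3080)=-0.9827;  ψ=arccos(-0.4430)=2.0298;  θ2=γ+ψ≈1.0471
φ3=240.0° → target in arm frame (0.0650, 0.0872)
  A=0.1350, B=-0.4619, C=(l²−L²−A²−y'²−z²)/(2L)=-0.0729
  θ3 = atan2(B,A) + arccos(C/0.4812) = 0.4365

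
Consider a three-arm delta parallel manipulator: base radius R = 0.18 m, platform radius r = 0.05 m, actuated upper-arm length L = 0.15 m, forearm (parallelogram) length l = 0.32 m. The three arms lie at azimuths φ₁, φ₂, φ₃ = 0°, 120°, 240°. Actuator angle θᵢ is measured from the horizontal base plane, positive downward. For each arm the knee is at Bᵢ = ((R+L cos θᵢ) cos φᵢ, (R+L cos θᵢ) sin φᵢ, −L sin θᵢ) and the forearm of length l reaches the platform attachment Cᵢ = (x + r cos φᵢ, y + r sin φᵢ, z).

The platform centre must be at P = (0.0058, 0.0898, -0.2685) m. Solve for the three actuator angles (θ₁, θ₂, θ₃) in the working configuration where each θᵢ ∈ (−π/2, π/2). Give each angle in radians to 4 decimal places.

θ₁ = 0.6109, θ₂ = 0.1748, θ₃ = 1.0473

rotate P by −φ1: (0.0058, 0.0898, -0.2685)
  A=0.1242, B=-0.2685, C=(l²−L²−A²−y'²−z²)/(2L)=-0.0523
  √(A²+B²)=0.2958;  θ1 = -1.1375+1.7484 ≈ 0.6109
φ2=120.0° → target in arm frame (0.0749, -0.0499)
  e−x'=0.0551;  (l²−L²−(e−x')²−y'²−z²)/2L = 0.0076
  √(A²+B²)=0.2741;  θ2 = -1.3683+1.5431 ≈ 0.1748
rotate P by −φ3: (-0.0807, -0.0399, -0.2685)
  A=0.2107, B=-0.2685, C=(l²−L²−A²−y'²−z²)/(2L)=-0.1272
  θ3 = atan2(B,A) + arccos(C/0.3413) = 1.0473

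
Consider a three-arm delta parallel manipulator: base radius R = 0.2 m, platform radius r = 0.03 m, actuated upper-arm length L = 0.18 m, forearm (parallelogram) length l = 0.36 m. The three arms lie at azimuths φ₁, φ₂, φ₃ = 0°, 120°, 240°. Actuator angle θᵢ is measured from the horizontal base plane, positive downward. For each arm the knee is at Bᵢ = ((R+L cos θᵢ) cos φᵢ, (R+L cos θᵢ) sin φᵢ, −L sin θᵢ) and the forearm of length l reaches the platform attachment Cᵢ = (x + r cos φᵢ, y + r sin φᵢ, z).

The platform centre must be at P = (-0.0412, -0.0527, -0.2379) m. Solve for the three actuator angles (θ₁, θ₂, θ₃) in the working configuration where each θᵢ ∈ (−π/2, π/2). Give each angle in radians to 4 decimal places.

arm 1 (φ=0.0°): x'=-0.0412, y'=-0.0527
  e−x'=0.2112;  (l²−L²−(e−x')²−y'²−z²)/2L = -0.0188
  γ=atan2(-0.2379,0.2112)=-0.8448;  ψ=arccos(-0.0592)=1.6300;  θ1=γ+ψ≈0.7852
rotate P by −φ2: (-0.0250, 0.0620, -0.2379)
  A cos θ + B sin θ = C:  0.1950·cos θ + -0.2379·sin θ = -0.0036
  θ2 = atan2(B,A) + arccos(C/0.3076) = 0.6983
arm 3 (φ=240.0°): x'=0.0662, y'=-0.0093
  A=0.1038, B=-0.2379, C=(l²−L²−A²−y'²−z²)/(2L)=0.0826
  γ=atan2(-0.2379,0.1038)=-1.1595;  ψ=arccos(0.3184)=1.2468;  θ3=γ+ψ≈0.0872

θ₁ = 0.7852, θ₂ = 0.6983, θ₃ = 0.0872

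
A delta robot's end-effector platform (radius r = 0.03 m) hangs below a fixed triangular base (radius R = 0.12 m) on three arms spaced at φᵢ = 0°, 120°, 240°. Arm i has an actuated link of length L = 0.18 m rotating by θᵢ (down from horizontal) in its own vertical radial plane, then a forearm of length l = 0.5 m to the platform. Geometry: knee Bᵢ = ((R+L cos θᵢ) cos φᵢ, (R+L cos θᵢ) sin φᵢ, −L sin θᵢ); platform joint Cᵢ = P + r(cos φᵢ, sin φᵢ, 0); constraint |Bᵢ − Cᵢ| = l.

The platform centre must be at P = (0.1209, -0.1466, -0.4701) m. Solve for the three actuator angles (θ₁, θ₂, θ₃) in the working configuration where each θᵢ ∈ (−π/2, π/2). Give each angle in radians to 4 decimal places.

θ₁ = 0.0873, θ₂ = 0.9599, θ₃ = 0.2618

rotate P by −φ1: (0.1209, -0.1466, -0.4701)
  A cos θ + B sin θ = C:  -0.0309·cos θ + -0.4701·sin θ = -0.0718
  √(A²+B²)=0.4711;  θ1 = -1.6364+1.7238 ≈ 0.0873
rotate P by −φ2: (-0.1874, -0.0314, -0.4701)
  A cos θ + B sin θ = C:  0.2774·cos θ + -0.4701·sin θ = -0.2259
  θ2 = atan2(B,A) + arccos(C/0.5458) = 0.9599
arm 3 (φ=240.0°): x'=0.0665, y'=0.1780
  e−x'=0.0235;  (l²−L²−(e−x')²−y'²−z²)/2L = -0.0990
  γ=atan2(-0.4701,0.0235)=-1.5209;  ψ=arccos(-0.2103)=1.7827;  θ3=γ+ψ≈0.2618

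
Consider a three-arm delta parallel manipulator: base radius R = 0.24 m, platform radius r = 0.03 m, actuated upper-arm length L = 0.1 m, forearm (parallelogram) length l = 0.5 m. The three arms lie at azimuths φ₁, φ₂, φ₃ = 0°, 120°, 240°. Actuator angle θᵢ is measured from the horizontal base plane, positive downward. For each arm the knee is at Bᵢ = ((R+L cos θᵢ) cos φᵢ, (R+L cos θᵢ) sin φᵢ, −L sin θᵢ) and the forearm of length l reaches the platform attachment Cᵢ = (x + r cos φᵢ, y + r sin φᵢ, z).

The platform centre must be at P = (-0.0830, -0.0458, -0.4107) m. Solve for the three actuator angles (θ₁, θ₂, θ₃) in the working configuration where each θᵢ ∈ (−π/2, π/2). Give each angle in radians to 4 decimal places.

θ₁ = 0.7852, θ₂ = 0.2612, θ₃ = -0.3494

arm 1 (φ=0.0°): x'=-0.0830, y'=-0.0458
  A=0.2930, B=-0.4107, C=(l²−L²−A²−y'²−z²)/(2L)=-0.0831
  θ1 = atan2(B,A) + arccos(C/0.5045) = 0.7852
rotate P by −φ2: (0.0018, 0.0948, -0.4107)
  e−x'=0.2082;  (l²−L²−(e−x')²−y'²−z²)/2L = 0.0951
  √(A²+B²)=0.4604;  θ2 = -1.1017+1.3629 ≈ 0.2612
φ3=240.0° → target in arm frame (0.0812, -0.0490)
  e−x'=0.1288;  (l²−L²−(e−x')²−y'²−z²)/2L = 0.2616
  θ3 = atan2(B,A) + arccos(C/0.4304) = -0.3494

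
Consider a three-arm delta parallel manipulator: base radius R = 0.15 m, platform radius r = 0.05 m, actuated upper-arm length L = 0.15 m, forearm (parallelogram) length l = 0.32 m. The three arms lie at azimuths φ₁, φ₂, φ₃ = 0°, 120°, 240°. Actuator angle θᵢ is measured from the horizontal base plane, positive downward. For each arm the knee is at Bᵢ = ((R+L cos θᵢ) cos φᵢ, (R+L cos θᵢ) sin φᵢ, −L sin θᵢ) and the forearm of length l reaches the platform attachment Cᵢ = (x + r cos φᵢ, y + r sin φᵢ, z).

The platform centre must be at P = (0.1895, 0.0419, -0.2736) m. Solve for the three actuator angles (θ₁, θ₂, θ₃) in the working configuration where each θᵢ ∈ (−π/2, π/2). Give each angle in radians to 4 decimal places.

θ₁ = -0.2614, θ₂ = 1.1347, θ₃ = 1.3967

φ1=0.0° → target in arm frame (0.1895, 0.0419)
  e−x'=-0.0895;  (l²−L²−(e−x')²−y'²−z²)/2L = -0.0157
  γ=atan2(-0.2736,-0.0895)=-1.8869;  ψ=arccos(-0.0547)=1.6255;  θ1=γ+ψ≈-0.2614
arm 2 (φ=120.0°): x'=-0.0585, y'=-0.1851
  e−x'=0.1585;  (l²−L²−(e−x')²−y'²−z²)/2L = -0.1811
  γ=atan2(-0.2736,0.1585)=-1.0458;  ψ=arccos(-0.5726)=2.1805;  θ2=γ+ψ≈1.1347
arm 3 (φ=240.0°): x'=-0.1310, y'=0.1432
  A=0.2310, B=-0.2736, C=(l²−L²−A²−y'²−z²)/(2L)=-0.2294
  θ3 = atan2(B,A) + arccos(C/0.3581) = 1.3967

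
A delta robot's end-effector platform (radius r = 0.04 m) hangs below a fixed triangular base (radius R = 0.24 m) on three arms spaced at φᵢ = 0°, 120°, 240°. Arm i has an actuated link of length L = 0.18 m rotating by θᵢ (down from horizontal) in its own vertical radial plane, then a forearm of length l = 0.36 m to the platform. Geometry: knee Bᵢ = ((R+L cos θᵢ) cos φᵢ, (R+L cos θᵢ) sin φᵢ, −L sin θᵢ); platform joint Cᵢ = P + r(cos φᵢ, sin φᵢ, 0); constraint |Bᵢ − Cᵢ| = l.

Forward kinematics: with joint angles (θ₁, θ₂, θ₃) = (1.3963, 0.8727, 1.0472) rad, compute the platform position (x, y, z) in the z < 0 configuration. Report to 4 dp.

(-0.0668, 0.0211, -0.3780)

φ1=0.0°: virtual centre (0.2313, 0.0000, -0.1773), radius l
φ2=120.0°: virtual centre (-0.1578, 0.2734, -0.1379), radius l
O3 = (0.2900·cos240.0°, 0.2900·sin240.0°, -0.1559) = (-0.1450, -0.2511, -0.1559)
|O₂|²−|O₁|² = 0.0338;  |O₃|²−|O₁|² = 0.0235
[-0.7782 0.5468 0.0787]·P = 0.0338;  [-0.7525 -0.5023 0.0428]·P = 0.0235
Cramer: x(z) = -0.0372+0.0784z;  y(z) = 0.0089-0.0324z
sphere 1 gives Az²+Bz+C=0 with A=1.0072, B=0.3118, C=-0.0261;  B²−4AC=0.2022;  roots -0.3780, 0.0684;  negative root z = -0.3780
x = -0.0668, y = 0.0211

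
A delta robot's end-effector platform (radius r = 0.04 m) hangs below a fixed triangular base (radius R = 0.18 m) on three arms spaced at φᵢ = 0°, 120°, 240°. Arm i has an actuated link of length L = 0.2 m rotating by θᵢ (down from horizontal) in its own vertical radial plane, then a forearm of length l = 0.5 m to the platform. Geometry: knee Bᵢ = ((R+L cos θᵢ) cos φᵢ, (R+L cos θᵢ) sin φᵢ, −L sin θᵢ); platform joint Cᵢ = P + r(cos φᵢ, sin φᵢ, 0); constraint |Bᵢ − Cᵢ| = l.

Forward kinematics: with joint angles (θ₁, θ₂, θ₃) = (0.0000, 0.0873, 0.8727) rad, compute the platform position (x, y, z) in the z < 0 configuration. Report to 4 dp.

arm 1 at φ=0.0°: e+L cos θ1 = 0.3400;  S1 = (0.3400, 0.0000, 0.0000)
φ2=120.0°: virtual centre (-0.1696, 0.2938, -0.0174), radius l
φ3=240.0°: virtual centre (-0.1343, -0.2326, -0.1532), radius l
eliminate P² terms by subtracting sphere 1 from 2 and 3
[-1.0192 0.5876 -0.0349]·P = -0.0002;  [-0.9486 -0.4651 -0.3064]·P = -0.0200
Cramer: x(z) = 0.0115-0.1903z;  y(z) = 0.0196-0.2707z
sphere 1 gives Az²+Bz+C=0 with A=1.1095, B=0.1144, C=-0.1417;  B²−4AC=0.6420;  roots -0.4126, 0.3095;  negative root z = -0.4126
x = 0.0900, y = 0.1313

(0.0900, 0.1313, -0.4126)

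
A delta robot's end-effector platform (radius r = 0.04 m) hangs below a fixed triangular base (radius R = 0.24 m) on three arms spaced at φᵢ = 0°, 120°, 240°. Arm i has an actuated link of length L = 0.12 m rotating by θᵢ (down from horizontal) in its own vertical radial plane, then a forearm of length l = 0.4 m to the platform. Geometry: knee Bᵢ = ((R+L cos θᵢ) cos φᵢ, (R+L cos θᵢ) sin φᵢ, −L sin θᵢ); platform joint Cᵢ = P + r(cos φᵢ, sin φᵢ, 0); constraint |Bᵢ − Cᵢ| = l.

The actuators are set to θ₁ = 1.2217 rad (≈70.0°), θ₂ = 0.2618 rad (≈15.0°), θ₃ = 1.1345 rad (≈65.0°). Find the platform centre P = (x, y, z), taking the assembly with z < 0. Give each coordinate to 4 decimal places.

(-0.0572, 0.0808, -0.3668)

O1 = (0.2410·cos0.0°, 0.2410·sin0.0°, -0.1128) = (0.2410, 0.0000, -0.1128)
arm 2 at φ=120.0°: e+L cos θ2 = 0.3159;  O2 = (-0.1580, 0.2736, -0.0311)
φ3=240.0°: virtual centre (-0.1254, -0.2171, -0.1088), radius l
|O₂|²−|O₁|² = 0.0299;  |O₃|²−|O₁|² = 0.0039
plane₁₂: -0.7980x+0.5472y+0.1634z = 0.0299
Cramer: x(z) = -0.0202+0.1008z;  y(z) = 0.0252-0.1516z
into |P−O₁|² = l²: 1.0332z² + 0.1652z + -0.0784 = 0;  Δ = 0.3512;  z = -0.3668 or 0.2069 → z<0 root = -0.3668
x = -0.0572, y = 0.0808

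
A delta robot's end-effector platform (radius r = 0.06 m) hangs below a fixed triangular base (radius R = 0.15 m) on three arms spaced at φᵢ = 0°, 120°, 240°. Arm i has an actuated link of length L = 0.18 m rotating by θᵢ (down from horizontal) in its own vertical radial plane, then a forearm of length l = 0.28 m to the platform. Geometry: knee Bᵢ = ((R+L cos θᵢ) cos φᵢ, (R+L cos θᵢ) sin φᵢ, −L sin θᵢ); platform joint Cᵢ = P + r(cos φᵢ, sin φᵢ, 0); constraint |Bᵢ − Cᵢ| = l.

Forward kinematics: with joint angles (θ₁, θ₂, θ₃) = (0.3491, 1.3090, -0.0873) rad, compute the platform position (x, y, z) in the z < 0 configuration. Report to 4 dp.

φ1=0.0°: virtual centre (0.2591, 0.0000, -0.0616), radius l
φ2=120.0°: virtual centre (-0.0683, 0.1183, -0.1739), radius l
arm 3 at φ=240.0°: (R−r)+L cos θ3 = 0.2693;  O3 = (-0.1347, -0.2332, 0.0157)
eliminate P² terms by subtracting sphere 1 from 2 and 3
[-0.6549 0.2366 -0.2246]·P = -0.0221;  [-0.7876 -0.4665 0.1545]·P = 0.0018
det = 0.4918;  x = 0.0200+-0.1387z,  y = -0.0378+0.5654z
quadratic in z: (1.3390)z²+(0.1468)z+(-0.0160)=0, √Δ=0.3276 → z ∈ {-0.1771, 0.0675}; z = -0.1771 (taking z<0)
x = 0.0446, y = -0.1379

(0.0446, -0.1379, -0.1771)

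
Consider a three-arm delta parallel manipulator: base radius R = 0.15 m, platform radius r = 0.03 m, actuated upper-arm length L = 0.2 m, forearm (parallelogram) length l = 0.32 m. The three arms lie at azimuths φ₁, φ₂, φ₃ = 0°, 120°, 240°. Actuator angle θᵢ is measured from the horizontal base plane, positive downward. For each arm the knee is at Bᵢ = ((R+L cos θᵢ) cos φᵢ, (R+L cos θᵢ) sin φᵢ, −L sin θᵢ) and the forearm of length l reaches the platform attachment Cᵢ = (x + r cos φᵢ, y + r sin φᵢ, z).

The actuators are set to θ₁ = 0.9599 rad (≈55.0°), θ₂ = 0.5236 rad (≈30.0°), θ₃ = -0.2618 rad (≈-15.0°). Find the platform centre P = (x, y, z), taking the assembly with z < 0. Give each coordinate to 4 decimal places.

(-0.0810, -0.0517, -0.1685)

arm 1 at φ=0.0°: e+L cos θ1 = 0.2347;  centre 1 = (0.2347, 0.0000, -0.1638)
centre 2 = (0.2932·cos120.0°, 0.2932·sin120.0°, -0.1000) = (-0.1466, 0.2539, -0.1000)
centre 3 = (0.3132·cos240.0°, 0.3132·sin240.0°, 0.0518) = (-0.1566, -0.2712, 0.0518)
subtract pairs → two planes through P
plane₁₂: -0.7626x+0.5078y+0.1277z = 0.0140
det = 0.8112;  x = -0.0212+0.3553z,  y = -0.0042+0.2822z
into |P−centre ₁|² = l²: 1.2059z² + 0.1435z + -0.0101 = 0;  Δ = 0.0691;  z = -0.1685 or 0.0495 → z<0 root = -0.1685
x = -0.0810, y = -0.0517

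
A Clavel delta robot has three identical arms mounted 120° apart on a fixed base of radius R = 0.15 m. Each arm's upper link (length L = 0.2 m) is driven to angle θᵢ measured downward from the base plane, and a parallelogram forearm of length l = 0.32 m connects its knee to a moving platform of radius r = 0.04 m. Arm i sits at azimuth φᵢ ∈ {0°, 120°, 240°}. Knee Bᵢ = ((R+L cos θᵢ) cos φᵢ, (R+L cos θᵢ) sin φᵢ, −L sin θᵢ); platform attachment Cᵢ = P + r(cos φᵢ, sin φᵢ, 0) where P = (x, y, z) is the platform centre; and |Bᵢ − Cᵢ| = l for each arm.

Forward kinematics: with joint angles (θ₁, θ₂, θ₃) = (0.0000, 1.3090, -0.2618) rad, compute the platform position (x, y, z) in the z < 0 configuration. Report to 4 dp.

φ1=0.0°: virtual centre (0.3100, 0.0000, 0.0000), radius l
arm 2 at φ=120.0°: (R−r)+L cos θ2 = 0.1618;  centre 2 = (-0.0809, 0.1401, -0.1932)
centre 3 = (0.3032·cos240.0°, 0.3032·sin240.0°, 0.0518) = (-0.1516, -0.2626, 0.0518)
|centre ₂|²−|centre ₁|² = -0.0326;  |centre ₃|²−|centre ₁|² = -0.0015
linear system: -0.7818x+0.2802y = -0.0326−-0.3864z; -0.9232x+-0.5251y = -0.0015−0.1035z
det = 0.6692;  x = 0.0262+-0.2599z,  y = -0.0432+0.6540z
into |P−centre ₁|² = l²: 1.4952z² + 0.0909z + -0.0200 = 0;  Δ = 0.1279;  z = -0.1500 or 0.0892 → z<0 root = -0.1500
x = 0.0652, y = -0.1413

(0.0652, -0.1413, -0.1500)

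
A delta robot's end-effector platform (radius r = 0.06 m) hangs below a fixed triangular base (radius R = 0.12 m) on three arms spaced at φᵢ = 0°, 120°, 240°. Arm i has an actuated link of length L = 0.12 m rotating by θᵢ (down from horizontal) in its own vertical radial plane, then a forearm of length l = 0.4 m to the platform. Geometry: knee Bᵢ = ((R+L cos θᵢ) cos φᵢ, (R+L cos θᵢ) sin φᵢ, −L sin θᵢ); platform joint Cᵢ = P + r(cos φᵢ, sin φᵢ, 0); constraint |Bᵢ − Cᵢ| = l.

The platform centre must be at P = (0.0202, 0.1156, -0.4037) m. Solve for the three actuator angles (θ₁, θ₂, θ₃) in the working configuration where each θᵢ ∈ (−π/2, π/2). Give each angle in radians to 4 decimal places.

θ₁ = 0.4367, θ₂ = 0.1748, θ₃ = 0.8728

arm 1 (φ=0.0°): x'=0.0202, y'=0.1156
  A=0.0398, B=-0.4037, C=(l²−L²−A²−y'²−z²)/(2L)=-0.1347
  θ1 = atan2(B,A) + arccos(C/0.4057) = 0.4367
arm 2 (φ=120.0°): x'=0.0900, y'=-0.0753
  e−x'=-0.0300;  (l²−L²−(e−x')²−y'²−z²)/2L = -0.0998
  γ=atan2(-0.4037,-0.0300)=-1.6450;  ψ=arccos(-0.2464)=1.8198;  θ2=γ+ψ≈0.1748
arm 3 (φ=240.0°): x'=-0.1102, y'=-0.0403
  A=0.1702, B=-0.4037, C=(l²−L²−A²−y'²−z²)/(2L)=-0.1999
  √(A²+B²)=0.4381;  θ3 = -1.1718+2.0445 ≈ 0.8728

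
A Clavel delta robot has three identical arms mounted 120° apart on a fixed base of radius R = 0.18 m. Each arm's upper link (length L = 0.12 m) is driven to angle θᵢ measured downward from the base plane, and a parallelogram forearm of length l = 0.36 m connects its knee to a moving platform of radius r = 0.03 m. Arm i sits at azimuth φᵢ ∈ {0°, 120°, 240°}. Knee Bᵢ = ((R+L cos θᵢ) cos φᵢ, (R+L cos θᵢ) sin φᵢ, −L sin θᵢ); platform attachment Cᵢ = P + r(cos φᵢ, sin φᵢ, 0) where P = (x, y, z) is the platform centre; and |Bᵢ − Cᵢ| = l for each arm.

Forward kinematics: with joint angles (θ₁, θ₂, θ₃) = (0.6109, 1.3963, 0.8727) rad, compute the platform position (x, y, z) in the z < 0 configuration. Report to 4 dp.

centre 1 = (0.2483·cos0.0°, 0.2483·sin0.0°, -0.0688) = (0.2483, 0.0000, -0.0688)
arm 2 at φ=120.0°: (R−r)+L cos θ2 = 0.1708;  centre 2 = (-0.0854, 0.1479, -0.1182)
centre 3 = (0.2271·cos240.0°, 0.2271·sin240.0°, -0.0919) = (-0.1136, -0.1967, -0.0919)
|centre ₂|²−|centre ₁|² = -0.0232;  |centre ₃|²−|centre ₁|² = -0.0063
linear system: -0.6674x+0.2959y = -0.0232−-0.0987z; -0.7237x+-0.3934y = -0.0063−-0.0462z
det = 0.4767;  x = 0.0231+-0.1101z,  y = -0.0264+0.0852z
quadratic in z: (1.0194)z²+(0.1828)z+(-0.0735)=0, √Δ=0.5770 → z ∈ {-0.3727, 0.1934}; z = -0.3727 (taking z<0)
x = 0.0642, y = -0.0581

(0.0642, -0.0581, -0.3727)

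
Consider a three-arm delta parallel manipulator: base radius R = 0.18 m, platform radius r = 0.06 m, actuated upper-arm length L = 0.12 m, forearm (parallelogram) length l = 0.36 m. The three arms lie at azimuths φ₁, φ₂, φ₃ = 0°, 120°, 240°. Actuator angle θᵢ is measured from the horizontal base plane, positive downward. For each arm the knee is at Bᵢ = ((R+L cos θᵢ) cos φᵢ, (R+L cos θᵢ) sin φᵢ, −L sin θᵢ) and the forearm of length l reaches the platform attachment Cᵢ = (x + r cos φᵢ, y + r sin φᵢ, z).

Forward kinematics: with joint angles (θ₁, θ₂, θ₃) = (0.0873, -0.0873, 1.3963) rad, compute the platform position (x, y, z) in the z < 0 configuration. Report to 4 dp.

φ1=0.0°: virtual centre (0.2395, 0.0000, -0.0105), radius l
arm 2 at φ=120.0°: (R−r)+L cos θ2 = 0.2395;  S2 = (-0.1198, 0.2075, 0.0105)
S3 = (0.1408·cos240.0°, 0.1408·sin240.0°, -0.1182) = (-0.0704, -0.1220, -0.1182)
subtract pairs → two planes through P
[-0.7186 0.4149 0.0419]·P = 0.0000;  [-0.6199 -0.2439 -0.2154]·P = -0.0237
Cramer: x(z) = 0.0227-0.1831z;  y(z) = 0.0394-0.4179z
sphere 1 gives Az²+Bz+C=0 with A=1.2082, B=0.0674, C=-0.0809;  B²−4AC=0.3957;  roots -0.2882, 0.2324;  negative root z = -0.2882
x = 0.0755, y = 0.1598

(0.0755, 0.1598, -0.2882)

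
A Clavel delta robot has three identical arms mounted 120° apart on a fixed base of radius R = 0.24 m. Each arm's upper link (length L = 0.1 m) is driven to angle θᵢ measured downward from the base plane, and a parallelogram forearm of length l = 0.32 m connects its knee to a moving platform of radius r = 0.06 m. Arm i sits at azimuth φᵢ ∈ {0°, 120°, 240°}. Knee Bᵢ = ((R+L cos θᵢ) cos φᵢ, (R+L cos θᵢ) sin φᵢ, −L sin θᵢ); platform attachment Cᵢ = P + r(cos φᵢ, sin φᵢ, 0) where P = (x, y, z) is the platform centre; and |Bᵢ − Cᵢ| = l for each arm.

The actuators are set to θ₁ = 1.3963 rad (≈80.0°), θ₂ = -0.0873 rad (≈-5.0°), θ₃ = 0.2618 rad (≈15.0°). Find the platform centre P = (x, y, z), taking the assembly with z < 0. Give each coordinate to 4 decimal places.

(-0.1004, 0.0162, -0.2144)

arm 1 at φ=0.0°: (R−r)+L cos θ1 = 0.1974;  S1 = (0.1974, 0.0000, -0.0985)
S2 = (0.2796·cos120.0°, 0.2796·sin120.0°, 0.0087) = (-0.1398, 0.2422, 0.0087)
S3 = (0.2766·cos240.0°, 0.2766·sin240.0°, -0.0259) = (-0.1383, -0.2395, -0.0259)
|S₂|²−|S₁|² = 0.0296;  |S₃|²−|S₁|² = 0.0285
[-0.6743 0.4843 0.2144]·P = 0.0296;  [-0.6713 -0.4791 0.1452]·P = 0.0285
det = 0.6482;  x = -0.0432+0.2670z,  y = 0.0010+-0.0710z
quadratic in z: (1.0763)z²+(0.0684)z+(-0.0348)=0, √Δ=0.3932 → z ∈ {-0.2144, 0.1509}; z = -0.2144 (taking z<0)
x = -0.1004, y = 0.0162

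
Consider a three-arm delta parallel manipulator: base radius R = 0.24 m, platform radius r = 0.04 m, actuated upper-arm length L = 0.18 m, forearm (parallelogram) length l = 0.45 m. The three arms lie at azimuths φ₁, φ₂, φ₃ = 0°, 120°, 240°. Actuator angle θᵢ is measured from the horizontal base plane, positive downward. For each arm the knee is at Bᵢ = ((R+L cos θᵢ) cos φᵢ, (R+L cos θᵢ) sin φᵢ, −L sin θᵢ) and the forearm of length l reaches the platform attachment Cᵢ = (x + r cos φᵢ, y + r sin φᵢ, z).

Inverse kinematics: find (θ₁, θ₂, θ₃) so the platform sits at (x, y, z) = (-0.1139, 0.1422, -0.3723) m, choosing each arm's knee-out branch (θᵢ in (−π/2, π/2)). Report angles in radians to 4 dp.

arm 1 (φ=0.0°): x'=-0.1139, y'=0.1422
  e−x'=0.3139;  (l²−L²−(e−x')²−y'²−z²)/2L = -0.2424
  θ1 = atan2(B,A) + arccos(C/0.4870) = 1.2215
rotate P by −φ2: (0.1801, 0.0275, -0.3723)
  A=0.0199, B=-0.3723, C=(l²−L²−A²−y'²−z²)/(2L)=0.0843
  θ2 = atan2(B,A) + arccos(C/0.3728) = -0.1746
rotate P by −φ3: (-0.0662, -0.1697, -0.3723)
  A=0.2662, B=-0.3723, C=(l²−L²−A²−y'²−z²)/(2L)=-0.1894
  √(A²+B²)=0.4577;  θ3 = -0.9501+1.9974 ≈ 1.0474

θ₁ = 1.2215, θ₂ = -0.1746, θ₃ = 1.0474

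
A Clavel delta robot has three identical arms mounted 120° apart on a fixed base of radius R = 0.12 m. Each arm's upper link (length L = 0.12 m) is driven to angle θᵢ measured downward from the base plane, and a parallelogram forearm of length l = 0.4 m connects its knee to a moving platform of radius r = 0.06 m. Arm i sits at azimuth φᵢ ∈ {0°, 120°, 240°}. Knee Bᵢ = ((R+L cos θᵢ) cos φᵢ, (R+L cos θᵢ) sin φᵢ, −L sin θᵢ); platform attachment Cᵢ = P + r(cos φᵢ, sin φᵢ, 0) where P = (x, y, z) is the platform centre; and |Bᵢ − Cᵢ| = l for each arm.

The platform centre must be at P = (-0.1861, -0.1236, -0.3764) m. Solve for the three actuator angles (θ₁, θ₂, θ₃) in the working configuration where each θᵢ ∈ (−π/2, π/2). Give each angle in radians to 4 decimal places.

θ₁ = 1.3084, θ₂ = 0.7847, θ₃ = -0.0877

φ1=0.0° → target in arm frame (-0.1861, -0.1236)
  A=0.2461, B=-0.3764, C=(l²−L²−A²−y'²−z²)/(2L)=-0.2997
  √(A²+B²)=0.4497;  θ1 = -0.9917+2.3001 ≈ 1.3084
arm 2 (φ=120.0°): x'=-0.0140, y'=0.2230
  A=0.0740, B=-0.3764, C=(l²−L²−A²−y'²−z²)/(2L)=-0.2136
  γ=atan2(-0.3764,0.0740)=-1.3767;  ψ=arccos(-0.5568)=2.1614;  θ2=γ+ψ≈0.7847
rotate P by −φ3: (0.2001, -0.0994, -0.3764)
  A cos θ + B sin θ = C:  -0.1401·cos θ + -0.3764·sin θ = -0.1066
  √(A²+B²)=0.4016;  θ3 = -1.9271+1.8394 ≈ -0.0877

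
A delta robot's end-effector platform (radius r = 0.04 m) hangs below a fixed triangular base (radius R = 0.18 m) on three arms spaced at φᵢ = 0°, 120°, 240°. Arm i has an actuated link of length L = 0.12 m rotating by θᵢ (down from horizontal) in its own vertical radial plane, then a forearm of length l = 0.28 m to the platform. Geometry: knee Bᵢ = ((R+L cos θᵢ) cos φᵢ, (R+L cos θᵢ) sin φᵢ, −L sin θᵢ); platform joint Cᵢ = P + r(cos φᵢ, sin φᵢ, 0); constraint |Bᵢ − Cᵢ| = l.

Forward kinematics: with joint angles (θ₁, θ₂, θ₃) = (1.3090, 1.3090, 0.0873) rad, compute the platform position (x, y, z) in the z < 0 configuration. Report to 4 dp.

centre 1 = (0.1711·cos0.0°, 0.1711·sin0.0°, -0.1159) = (0.1711, 0.0000, -0.1159)
φ2=120.0°: virtual centre (-0.0855, 0.1481, -0.1159), radius l
φ3=240.0°: virtual centre (-0.1298, -0.2248, -0.0105), radius l
|centre ₂|²−|centre ₁|² = 0.0000;  |centre ₃|²−|centre ₁|² = 0.0248
[-0.5132 0.2963 0.0000]·P = 0.0000;  [-0.6017 -0.4495 0.2109]·P = 0.0248
Cramer: x(z) = -0.0179+0.1528z;  y(z) = -0.0311+0.2646z
into |P−centre ₁|² = l²: 1.0934z² + 0.1576z + -0.0283 = 0;  Δ = 0.1485;  z = -0.2483 or 0.1041 → z<0 root = -0.2483
x = -0.0559, y = -0.0968

(-0.0559, -0.0968, -0.2483)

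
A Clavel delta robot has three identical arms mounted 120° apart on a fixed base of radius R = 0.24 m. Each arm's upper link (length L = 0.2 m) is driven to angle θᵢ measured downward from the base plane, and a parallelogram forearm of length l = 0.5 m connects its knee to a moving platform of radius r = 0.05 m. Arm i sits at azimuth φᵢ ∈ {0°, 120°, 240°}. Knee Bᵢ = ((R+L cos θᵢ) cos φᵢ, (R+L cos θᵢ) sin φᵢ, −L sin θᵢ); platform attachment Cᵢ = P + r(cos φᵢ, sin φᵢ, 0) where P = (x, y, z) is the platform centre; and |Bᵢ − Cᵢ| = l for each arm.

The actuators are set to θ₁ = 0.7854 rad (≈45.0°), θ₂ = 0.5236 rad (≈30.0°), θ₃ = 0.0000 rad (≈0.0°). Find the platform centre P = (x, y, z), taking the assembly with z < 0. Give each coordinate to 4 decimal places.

centre 1 = (0.3314·cos0.0°, 0.3314·sin0.0°, -0.1414) = (0.3314, 0.0000, -0.1414)
arm 2 at φ=120.0°: ρ2 = 0.3632;  centre 2 = (-0.1816, 0.3145, -0.1000)
centre 3 = (0.3900·cos240.0°, 0.3900·sin240.0°, 0.0000) = (-0.1950, -0.3377, 0.0000)
subtract pairs → two planes through P
[-1.0260 0.6291 0.0828]·P = 0.0121;  [-1.0528 -0.6755 0.2828]·P = 0.0223
det = 1.3554;  x = -0.0164+0.1726z,  y = -0.0075+0.1498z
quadratic in z: (1.0522)z²+(0.1606)z+(-0.1090)=0, √Δ=0.6961 → z ∈ {-0.4071, 0.2545}; z = -0.4071 (taking z<0)
x = -0.0866, y = -0.0684

(-0.0866, -0.0684, -0.4071)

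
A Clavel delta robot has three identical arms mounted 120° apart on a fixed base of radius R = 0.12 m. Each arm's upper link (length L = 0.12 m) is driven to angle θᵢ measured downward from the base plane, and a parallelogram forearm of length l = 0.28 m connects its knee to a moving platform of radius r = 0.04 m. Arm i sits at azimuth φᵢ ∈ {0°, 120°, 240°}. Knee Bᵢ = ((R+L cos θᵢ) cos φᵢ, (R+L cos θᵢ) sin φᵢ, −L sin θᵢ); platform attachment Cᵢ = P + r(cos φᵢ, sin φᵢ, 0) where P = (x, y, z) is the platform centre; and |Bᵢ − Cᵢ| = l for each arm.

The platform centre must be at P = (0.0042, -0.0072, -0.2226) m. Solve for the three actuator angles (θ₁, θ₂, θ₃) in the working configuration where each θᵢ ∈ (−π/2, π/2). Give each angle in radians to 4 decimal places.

θ₁ = 0.1743, θ₂ = 0.2619, θ₃ = 0.1748

rotate P by −φ1: (0.0042, -0.0072, -0.2226)
  A=0.0758, B=-0.2226, C=(l²−L²−A²−y'²−z²)/(2L)=0.0360
  √(A²+B²)=0.2352;  θ1 = -1.2426+1.4169 ≈ 0.1743
rotate P by −φ2: (-0.0083, 0.0000, -0.2226)
  A=0.0883, B=-0.2226, C=(l²−L²−A²−y'²−z²)/(2L)=0.0277
  θ2 = atan2(B,A) + arccos(C/0.2395) = 0.2619
φ3=240.0° → target in arm frame (0.0041, 0.0072)
  A=0.0759, B=-0.2226, C=(l²−L²−A²−y'²−z²)/(2L)=0.0360
  γ=atan2(-0.2226,0.0759)=-1.2423;  ψ=arccos(0.1531)=1.4171;  θ3=γ+ψ≈0.1748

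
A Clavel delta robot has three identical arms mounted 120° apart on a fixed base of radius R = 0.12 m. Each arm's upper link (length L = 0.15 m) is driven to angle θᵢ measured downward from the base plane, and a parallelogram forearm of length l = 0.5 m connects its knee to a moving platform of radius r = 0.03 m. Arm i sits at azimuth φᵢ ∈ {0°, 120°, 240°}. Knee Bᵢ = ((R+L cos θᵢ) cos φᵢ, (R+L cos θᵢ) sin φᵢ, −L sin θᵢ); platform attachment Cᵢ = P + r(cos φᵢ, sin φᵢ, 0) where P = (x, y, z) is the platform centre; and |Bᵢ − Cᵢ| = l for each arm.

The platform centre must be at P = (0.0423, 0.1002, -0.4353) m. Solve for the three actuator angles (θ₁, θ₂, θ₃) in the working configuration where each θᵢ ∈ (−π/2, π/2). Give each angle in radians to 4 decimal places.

arm 1 (φ=0.0°): x'=0.0423, y'=0.1002
  e−x'=0.0477;  (l²−L²−(e−x')²−y'²−z²)/2L = 0.0857
  γ=atan2(-0.4353,0.0477)=-1.4617;  ψ=arccos(0.1956)=1.3739;  θ1=γ+ψ≈-0.0877
arm 2 (φ=120.0°): x'=0.0656, y'=-0.0867
  A cos θ + B sin θ = C:  0.0244·cos θ + -0.4353·sin θ = 0.0997
  θ2 = atan2(B,A) + arccos(C/0.4360) = -0.1747
arm 3 (φ=240.0°): x'=-0.1079, y'=-0.0135
  A=0.1979, B=-0.4353, C=(l²−L²−A²−y'²−z²)/(2L)=-0.0045
  √(A²+B²)=0.4782;  θ3 = -1.1441+1.5802 ≈ 0.4361

θ₁ = -0.0877, θ₂ = -0.1747, θ₃ = 0.4361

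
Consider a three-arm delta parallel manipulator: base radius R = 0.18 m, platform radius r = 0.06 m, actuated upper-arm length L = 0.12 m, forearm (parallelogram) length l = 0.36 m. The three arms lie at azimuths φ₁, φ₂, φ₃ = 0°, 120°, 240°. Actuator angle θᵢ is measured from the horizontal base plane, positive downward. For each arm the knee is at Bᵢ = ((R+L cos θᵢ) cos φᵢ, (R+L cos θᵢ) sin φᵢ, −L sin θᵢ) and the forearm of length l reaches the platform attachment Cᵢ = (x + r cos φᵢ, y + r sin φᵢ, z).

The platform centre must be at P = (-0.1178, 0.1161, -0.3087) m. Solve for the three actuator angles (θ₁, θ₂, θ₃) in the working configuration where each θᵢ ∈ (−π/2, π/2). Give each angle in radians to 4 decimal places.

rotate P by −φ1: (-0.1178, 0.1161, -0.3087)
  A cos θ + B sin θ = C:  0.2378·cos θ + -0.3087·sin θ = -0.2088
  γ=atan2(-0.3087,0.2378)=-0.9144;  ψ=arccos(-0.5360)=2.1364;  θ1=γ+ψ≈1.2220
rotate P by −φ2: (0.1594, 0.0440, -0.3087)
  A cos θ + B sin θ = C:  -0.0394·cos θ + -0.3087·sin θ = 0.0684
  √(A²+B²)=0.3112;  θ2 = -1.6979+1.3492 ≈ -0.3487
arm 3 (φ=240.0°): x'=-0.0416, y'=-0.1601
  e−x'=0.1616;  (l²−L²−(e−x')²−y'²−z²)/2L = -0.1327
  √(A²+B²)=0.3485;  θ3 = -1.0884+1.9615 ≈ 0.8730

θ₁ = 1.2220, θ₂ = -0.3487, θ₃ = 0.8730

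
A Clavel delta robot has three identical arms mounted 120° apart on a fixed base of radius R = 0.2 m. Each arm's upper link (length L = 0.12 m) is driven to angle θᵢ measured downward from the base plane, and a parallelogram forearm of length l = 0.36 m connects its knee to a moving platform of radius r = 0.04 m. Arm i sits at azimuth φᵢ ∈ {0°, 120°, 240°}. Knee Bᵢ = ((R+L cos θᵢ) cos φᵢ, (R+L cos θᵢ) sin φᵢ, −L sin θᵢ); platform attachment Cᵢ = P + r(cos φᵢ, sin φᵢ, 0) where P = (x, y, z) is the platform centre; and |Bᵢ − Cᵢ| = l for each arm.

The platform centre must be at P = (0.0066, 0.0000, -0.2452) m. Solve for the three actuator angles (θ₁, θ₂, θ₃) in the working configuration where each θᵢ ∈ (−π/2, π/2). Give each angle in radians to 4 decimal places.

arm 1 (φ=0.0°): x'=0.0066, y'=0.0000
  A=0.1534, B=-0.2452, C=(l²−L²−A²−y'²−z²)/(2L)=0.1314
  θ1 = atan2(B,A) + arccos(C/0.2892) = 0.0873
arm 2 (φ=120.0°): x'=-0.0033, y'=-0.0057
  A cos θ + B sin θ = C:  0.1633·cos θ + -0.2452·sin θ = 0.1182
  θ2 = atan2(B,A) + arccos(C/0.2946) = 0.1745
arm 3 (φ=240.0°): x'=-0.0033, y'=0.0057
  e−x'=0.1633;  (l²−L²−(e−x')²−y'²−z²)/2L = 0.1182
  θ3 = atan2(B,A) + arccos(C/0.2946) = 0.1745

θ₁ = 0.0873, θ₂ = 0.1745, θ₃ = 0.1745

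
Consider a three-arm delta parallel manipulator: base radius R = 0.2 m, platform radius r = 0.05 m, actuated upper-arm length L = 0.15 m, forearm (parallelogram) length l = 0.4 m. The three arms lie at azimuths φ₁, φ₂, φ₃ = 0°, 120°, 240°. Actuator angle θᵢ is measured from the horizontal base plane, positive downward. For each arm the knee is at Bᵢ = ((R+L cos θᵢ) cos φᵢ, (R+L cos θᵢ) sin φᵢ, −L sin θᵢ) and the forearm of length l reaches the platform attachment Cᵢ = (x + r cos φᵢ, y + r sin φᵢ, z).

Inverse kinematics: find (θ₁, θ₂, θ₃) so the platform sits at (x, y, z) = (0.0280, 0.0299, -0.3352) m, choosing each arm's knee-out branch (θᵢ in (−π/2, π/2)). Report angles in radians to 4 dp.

θ₁ = 0.2615, θ₂ = 0.3491, θ₃ = 0.6108

φ1=0.0° → target in arm frame (0.0280, 0.0299)
  A cos θ + B sin θ = C:  0.1220·cos θ + -0.3352·sin θ = 0.0312
  θ1 = atan2(B,A) + arccos(C/0.3567) = 0.2615
φ2=120.0° → target in arm frame (0.0119, -0.0392)
  A=0.1381, B=-0.3352, C=(l²−L²−A²−y'²−z²)/(2L)=0.0151
  γ=atan2(-0.3352,0.1381)=-1.1800;  ψ=arccos(0.0417)=1.5291;  θ2=γ+ψ≈0.3491
rotate P by −φ3: (-0.0399, 0.0093, -0.3352)
  A=0.1899, B=-0.3352, C=(l²−L²−A²−y'²−z²)/(2L)=-0.0367
  θ3 = atan2(B,A) + arccos(C/0.3853) = 0.6108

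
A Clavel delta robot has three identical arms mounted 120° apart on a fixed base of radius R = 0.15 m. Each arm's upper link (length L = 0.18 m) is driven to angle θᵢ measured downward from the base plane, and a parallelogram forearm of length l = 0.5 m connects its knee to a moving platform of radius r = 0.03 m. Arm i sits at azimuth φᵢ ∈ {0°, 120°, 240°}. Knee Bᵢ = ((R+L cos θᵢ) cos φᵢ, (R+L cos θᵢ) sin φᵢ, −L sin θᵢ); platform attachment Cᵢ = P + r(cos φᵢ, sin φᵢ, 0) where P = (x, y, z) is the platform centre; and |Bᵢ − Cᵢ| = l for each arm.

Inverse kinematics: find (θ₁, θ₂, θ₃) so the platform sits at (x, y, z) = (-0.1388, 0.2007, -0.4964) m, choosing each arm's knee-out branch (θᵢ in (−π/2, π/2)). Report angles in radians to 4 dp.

rotate P by −φ1: (-0.1388, 0.2007, -0.4964)
  A cos θ + B sin θ = C:  0.2588·cos θ + -0.4964·sin θ = -0.3780
  √(A²+B²)=0.5598;  θ1 = -1.0902+2.3120 ≈ 1.2218
rotate P by −φ2: (0.2432, 0.0199, -0.4964)
  A=-0.1232, B=-0.4964, C=(l²−L²−A²−y'²−z²)/(2L)=-0.1233
  γ=atan2(-0.4964,-0.1232)=-1.8141;  ψ=arccos(-0.2411)=1.8143;  θ2=γ+ψ≈0.0002
rotate P by −φ3: (-0.1044, -0.2206, -0.4964)
  A=0.2244, B=-0.4964, C=(l²−L²−A²−y'²−z²)/(2L)=-0.3550
  γ=atan2(-0.4964,0.2244)=-1.1462;  ψ=arccos(-0.6517)=2.2807;  θ3=γ+ψ≈1.1345

θ₁ = 1.2218, θ₂ = 0.0002, θ₃ = 1.1345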